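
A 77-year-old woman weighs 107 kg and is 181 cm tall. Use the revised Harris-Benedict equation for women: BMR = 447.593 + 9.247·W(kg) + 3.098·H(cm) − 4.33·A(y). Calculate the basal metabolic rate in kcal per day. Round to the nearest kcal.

1664 kcal per day

Harris-Benedict: BMR = 447.593 + 9.247(107) + 3.098(181) − 4.33(77) = 1664.35 kcal/day.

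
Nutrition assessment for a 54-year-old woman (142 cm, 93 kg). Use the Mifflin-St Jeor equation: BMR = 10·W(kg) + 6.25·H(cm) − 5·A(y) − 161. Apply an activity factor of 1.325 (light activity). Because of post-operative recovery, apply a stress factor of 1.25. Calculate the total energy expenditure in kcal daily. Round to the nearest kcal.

2296 kcal daily

Mifflin-St Jeor (female): BMR = 10(93) + 6.25(142) − 5(54) − 161 = 930 + 887.5 − 270 − 161 = 1386.5 kcal/day.
TEE = BMR × activity factor = 1386.5 × 1.325 = 1837.1125 kcal/day.
Apply stress factor: 1837.1125 × 1.25 = 2296.3906 kcal/day.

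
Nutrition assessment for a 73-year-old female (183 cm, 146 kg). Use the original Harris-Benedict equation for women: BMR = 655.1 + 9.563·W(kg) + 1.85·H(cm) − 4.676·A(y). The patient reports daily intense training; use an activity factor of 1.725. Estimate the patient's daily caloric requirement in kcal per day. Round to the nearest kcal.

3534 kcal per day

Harris-Benedict: BMR = 655.1 + 9.563(146) + 1.85(183) − 4.676(73) = 2048.5 kcal/day.
TEE = BMR × activity factor = 2048.5 × 1.725 = 3533.6625 kcal/day.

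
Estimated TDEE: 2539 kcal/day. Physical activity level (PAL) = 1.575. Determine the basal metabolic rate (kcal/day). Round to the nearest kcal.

1612 kcal/day

BMR = TEE ÷ activity factor = 2539 ÷ 1.575 = 1612.0635 kcal/day.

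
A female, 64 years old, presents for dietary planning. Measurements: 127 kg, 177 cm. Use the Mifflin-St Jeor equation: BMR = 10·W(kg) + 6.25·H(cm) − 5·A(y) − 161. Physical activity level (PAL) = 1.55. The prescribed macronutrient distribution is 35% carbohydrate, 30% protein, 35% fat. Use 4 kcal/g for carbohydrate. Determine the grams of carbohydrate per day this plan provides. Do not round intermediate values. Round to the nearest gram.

Mifflin-St Jeor (female): BMR = 10(127) + 6.25(177) − 5(64) − 161 = 1270 + 1106.25 − 320 − 161 = 1895.25 kcal/day.
TEE = 1895.25 × 1.55 = 2937.6375 kcal/day.
Carbohydrate energy = 35% × 2937.6375 = 1028.1731 kcal.
Carbohydrate = 1028.1731 ÷ 4 kcal/g = 257.0433 g.

257 g/day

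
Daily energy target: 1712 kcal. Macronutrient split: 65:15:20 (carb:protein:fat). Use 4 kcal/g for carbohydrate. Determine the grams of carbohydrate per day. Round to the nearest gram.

278 g/day

Carbohydrate energy = 65% × 1712 = 1112.8 kcal.
At 4 kcal/g: 1112.8 ÷ 4 = 278.2 g.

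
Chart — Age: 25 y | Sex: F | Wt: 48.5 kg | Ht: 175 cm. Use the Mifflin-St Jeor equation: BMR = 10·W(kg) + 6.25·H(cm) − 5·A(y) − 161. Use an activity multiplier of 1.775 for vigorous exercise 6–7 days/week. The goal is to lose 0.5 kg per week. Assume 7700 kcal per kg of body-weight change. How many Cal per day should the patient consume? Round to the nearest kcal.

1745 Cal per day

Mifflin-St Jeor (female): BMR = 10(48.5) + 6.25(175) − 5(25) − 161 = 485 + 1093.75 − 125 − 161 = 1292.75 kcal/day.
TEE = 1292.75 × 1.775 = 2294.6313 kcal/day.
Required daily deficit = 0.5 × 7700 ÷ 7 = 550 kcal/day.
Target intake = 2294.6313 − 550 = 1744.6313 kcal/day.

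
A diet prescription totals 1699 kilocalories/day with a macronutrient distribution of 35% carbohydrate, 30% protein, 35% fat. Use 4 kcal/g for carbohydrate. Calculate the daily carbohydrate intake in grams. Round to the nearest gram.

Carbohydrate energy = 35% × 1699 = 594.65 kcal.
At 4 kcal/g: 594.65 ÷ 4 = 148.6625 g.

149 g/day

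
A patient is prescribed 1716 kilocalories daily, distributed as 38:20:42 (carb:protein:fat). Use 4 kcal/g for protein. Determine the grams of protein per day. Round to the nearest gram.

Protein energy = 20% × 1716 = 343.2 kcal.
At 4 kcal/g: 343.2 ÷ 4 = 85.8 g.

86 g/day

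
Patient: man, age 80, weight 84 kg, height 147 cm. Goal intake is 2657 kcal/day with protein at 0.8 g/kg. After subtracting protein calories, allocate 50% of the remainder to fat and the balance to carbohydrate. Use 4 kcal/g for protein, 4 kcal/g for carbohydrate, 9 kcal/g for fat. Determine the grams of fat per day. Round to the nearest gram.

Protein = 0.8 × 84 = 67.2 g → 67.2 × 4 = 268.8 kcal.
Non-protein calories = 2657 − 268.8 = 2388.2 kcal.
Fat: 50% × 2388.2 = 1194.1 kcal; carbohydrate: 1194.1 kcal.
Fat: 1194.1 kcal ÷ 9 kcal/g = 132.6778 g.

133 g/day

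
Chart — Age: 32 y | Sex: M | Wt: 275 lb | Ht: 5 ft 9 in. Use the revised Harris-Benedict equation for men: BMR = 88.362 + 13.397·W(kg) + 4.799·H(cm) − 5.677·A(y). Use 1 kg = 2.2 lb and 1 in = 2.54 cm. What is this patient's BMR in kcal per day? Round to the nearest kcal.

2422 kcal per day

Convert to metric: weight = 275 ÷ 2.2 = 125 kg; height = (5×12 + 9) × 2.54 = 69 × 2.54 = 175.26 cm.
Harris-Benedict: BMR = 88.362 + 13.397(125) + 4.799(175.26) − 5.677(32) = 2422.3957 kcal/day.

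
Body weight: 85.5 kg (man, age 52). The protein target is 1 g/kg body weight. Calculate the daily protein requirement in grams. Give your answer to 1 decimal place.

Protein = 1 g/kg × 85.5 kg = 85.5 g/day.

85.5 g/day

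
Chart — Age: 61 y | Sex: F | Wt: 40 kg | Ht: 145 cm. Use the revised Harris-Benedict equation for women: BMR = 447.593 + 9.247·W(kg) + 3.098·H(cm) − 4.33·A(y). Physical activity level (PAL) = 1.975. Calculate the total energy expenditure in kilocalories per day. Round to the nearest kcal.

Harris-Benedict: BMR = 447.593 + 9.247(40) + 3.098(145) − 4.33(61) = 1002.553 kcal/day.
TEE = BMR × activity factor = 1002.553 × 1.975 = 1980.0422 kcal/day.

1980 kilocalories per day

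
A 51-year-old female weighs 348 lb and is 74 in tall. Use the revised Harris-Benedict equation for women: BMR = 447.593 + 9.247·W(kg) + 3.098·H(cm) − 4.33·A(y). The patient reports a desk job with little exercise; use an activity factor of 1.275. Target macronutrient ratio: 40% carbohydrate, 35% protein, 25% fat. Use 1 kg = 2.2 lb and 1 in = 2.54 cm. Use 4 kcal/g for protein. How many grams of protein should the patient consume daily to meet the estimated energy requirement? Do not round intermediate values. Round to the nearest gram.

Convert to metric: weight = 348 ÷ 2.2 = 158.1818 kg; height = 74 × 2.54 = 187.96 cm.
Harris-Benedict: BMR = 447.593 + 9.247(158.1818) + 3.098(187.96) − 4.33(51) = 2271.7704 kcal/day.
TEE = 2271.7704 × 1.275 = 2896.5072 kcal/day.
Protein energy = 35% × 2896.5072 = 1013.7775 kcal.
Protein = 1013.7775 ÷ 4 kcal/g = 253.4444 g.

253 g/day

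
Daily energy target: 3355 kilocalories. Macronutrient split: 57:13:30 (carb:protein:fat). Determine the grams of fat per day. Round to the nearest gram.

Fat energy = 30% × 3355 = 1006.5 kcal.
At 9 kcal/g: 1006.5 ÷ 9 = 111.8333 g.

112 g/day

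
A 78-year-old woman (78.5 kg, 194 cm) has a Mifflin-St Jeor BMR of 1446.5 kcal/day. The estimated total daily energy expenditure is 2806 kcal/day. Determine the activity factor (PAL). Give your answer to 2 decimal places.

Activity factor = TEE ÷ BMR = 2806 ÷ 1446.5 = 1.94.

1.94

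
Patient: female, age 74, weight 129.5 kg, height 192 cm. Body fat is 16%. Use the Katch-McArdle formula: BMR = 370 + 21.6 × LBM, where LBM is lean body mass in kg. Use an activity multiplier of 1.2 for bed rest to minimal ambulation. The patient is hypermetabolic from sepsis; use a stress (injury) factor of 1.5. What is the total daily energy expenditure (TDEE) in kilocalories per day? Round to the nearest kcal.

4895 kilocalories per day

LBM = 129.5 × (1 − 0.16) = 108.78 kg. Katch-McArdle: BMR = 370 + 21.6 × 108.78 = 2719.648 kcal/day.
TEE = BMR × activity factor = 2719.648 × 1.2 = 3263.5776 kcal/day.
Apply stress factor: 3263.5776 × 1.5 = 4895.3664 kcal/day.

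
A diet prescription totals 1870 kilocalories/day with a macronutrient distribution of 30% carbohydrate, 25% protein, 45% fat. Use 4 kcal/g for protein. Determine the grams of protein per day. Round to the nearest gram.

117 g/day

Protein energy = 25% × 1870 = 467.5 kcal.
At 4 kcal/g: 467.5 ÷ 4 = 116.875 g.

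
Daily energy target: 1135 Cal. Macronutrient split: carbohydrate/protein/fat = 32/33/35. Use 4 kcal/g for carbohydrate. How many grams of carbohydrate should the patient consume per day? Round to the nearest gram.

Carbohydrate energy = 32% × 1135 = 363.2 kcal.
At 4 kcal/g: 363.2 ÷ 4 = 90.8 g.

91 g/day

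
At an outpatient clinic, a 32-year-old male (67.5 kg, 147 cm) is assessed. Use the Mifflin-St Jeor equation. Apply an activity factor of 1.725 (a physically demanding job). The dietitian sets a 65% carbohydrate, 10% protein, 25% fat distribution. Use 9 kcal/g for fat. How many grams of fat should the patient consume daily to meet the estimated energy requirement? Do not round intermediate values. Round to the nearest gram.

Mifflin-St Jeor (male): BMR = 10(67.5) + 6.25(147) − 5(32) + 5 = 675 + 918.75 − 160 + 5 = 1438.75 kcal/day.
TEE = 1438.75 × 1.725 = 2481.8438 kcal/day.
Fat energy = 25% × 2481.8438 = 620.4609 kcal.
Fat = 620.4609 ÷ 9 kcal/g = 68.9401 g.

69 g/day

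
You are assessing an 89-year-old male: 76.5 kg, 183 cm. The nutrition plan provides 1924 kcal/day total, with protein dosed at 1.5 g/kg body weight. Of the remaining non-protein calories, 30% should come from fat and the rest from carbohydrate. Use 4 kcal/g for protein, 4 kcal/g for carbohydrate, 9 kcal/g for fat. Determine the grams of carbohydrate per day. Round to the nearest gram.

Protein = 1.5 × 76.5 = 114.75 g → 114.75 × 4 = 459 kcal.
Non-protein calories = 1924 − 459 = 1465 kcal.
Fat: 30% × 1465 = 439.5 kcal; carbohydrate: 1025.5 kcal.
Carbohydrate: 1025.5 kcal ÷ 4 kcal/g = 256.375 g.

256 g/day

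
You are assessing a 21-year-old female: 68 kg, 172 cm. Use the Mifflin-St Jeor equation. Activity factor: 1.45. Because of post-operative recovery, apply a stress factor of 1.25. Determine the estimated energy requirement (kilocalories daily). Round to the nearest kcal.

2699 kilocalories daily

Mifflin-St Jeor (female): BMR = 10(68) + 6.25(172) − 5(21) − 161 = 680 + 1075 − 105 − 161 = 1489 kcal/day.
TEE = BMR × activity factor = 1489 × 1.45 = 2159.05 kcal/day.
Apply stress factor: 2159.05 × 1.25 = 2698.8125 kcal/day.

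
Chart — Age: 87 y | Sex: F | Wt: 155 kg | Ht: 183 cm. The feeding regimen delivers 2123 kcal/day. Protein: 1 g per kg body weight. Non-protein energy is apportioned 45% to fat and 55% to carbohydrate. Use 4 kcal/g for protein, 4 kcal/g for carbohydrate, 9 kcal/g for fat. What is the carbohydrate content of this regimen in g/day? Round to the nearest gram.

207 g/day

Protein = 1 × 155 = 155 g → 155 × 4 = 620 kcal.
Non-protein calories = 2123 − 620 = 1503 kcal.
Fat: 45% × 1503 = 676.35 kcal; carbohydrate: 826.65 kcal.
Carbohydrate: 826.65 kcal ÷ 4 kcal/g = 206.6625 g.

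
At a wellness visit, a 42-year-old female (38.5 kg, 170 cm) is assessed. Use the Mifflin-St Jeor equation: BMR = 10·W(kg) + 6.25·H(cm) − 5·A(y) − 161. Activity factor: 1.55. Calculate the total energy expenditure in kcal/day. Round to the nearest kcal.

1669 kcal/day

Mifflin-St Jeor (female): BMR = 10(38.5) + 6.25(170) − 5(42) − 161 = 385 + 1062.5 − 210 − 161 = 1076.5 kcal/day.
TEE = BMR × activity factor = 1076.5 × 1.55 = 1668.575 kcal/day.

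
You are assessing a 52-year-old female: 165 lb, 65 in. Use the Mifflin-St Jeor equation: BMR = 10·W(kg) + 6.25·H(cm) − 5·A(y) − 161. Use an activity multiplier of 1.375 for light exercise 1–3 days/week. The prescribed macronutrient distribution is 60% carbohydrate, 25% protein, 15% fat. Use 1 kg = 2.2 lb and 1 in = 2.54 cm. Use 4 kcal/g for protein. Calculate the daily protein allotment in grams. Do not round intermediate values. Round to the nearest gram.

Convert to metric: weight = 165 ÷ 2.2 = 75 kg; height = 65 × 2.54 = 165.1 cm.
Mifflin-St Jeor (female): BMR = 10(75) + 6.25(165.1) − 5(52) − 161 = 750 + 1031.875 − 260 − 161 = 1360.875 kcal/day.
TEE = 1360.875 × 1.375 = 1871.2031 kcal/day.
Protein energy = 25% × 1871.2031 = 467.8008 kcal.
Protein = 467.8008 ÷ 4 kcal/g = 116.9502 g.

117 g/day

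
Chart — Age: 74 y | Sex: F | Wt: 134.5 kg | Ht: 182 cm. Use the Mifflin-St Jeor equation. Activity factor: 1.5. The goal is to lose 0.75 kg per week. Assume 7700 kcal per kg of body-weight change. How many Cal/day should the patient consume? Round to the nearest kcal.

Mifflin-St Jeor (female): BMR = 10(134.5) + 6.25(182) − 5(74) − 161 = 1345 + 1137.5 − 370 − 161 = 1951.5 kcal/day.
TEE = 1951.5 × 1.5 = 2927.25 kcal/day.
Required daily deficit = 0.75 × 7700 ÷ 7 = 825 kcal/day.
Target intake = 2927.25 − 825 = 2102.25 kcal/day.

2102 Cal/day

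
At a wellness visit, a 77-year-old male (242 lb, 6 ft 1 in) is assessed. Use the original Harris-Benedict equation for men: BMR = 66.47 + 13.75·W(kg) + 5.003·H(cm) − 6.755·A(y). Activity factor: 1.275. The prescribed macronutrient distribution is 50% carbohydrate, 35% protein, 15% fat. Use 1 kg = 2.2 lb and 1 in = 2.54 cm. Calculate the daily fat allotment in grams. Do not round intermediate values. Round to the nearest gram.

Convert to metric: weight = 242 ÷ 2.2 = 110 kg; height = (6×12 + 1) × 2.54 = 73 × 2.54 = 185.42 cm.
Harris-Benedict: BMR = 66.47 + 13.75(110) + 5.003(185.42) − 6.755(77) = 1986.4913 kcal/day.
TEE = 1986.4913 × 1.275 = 2532.7764 kcal/day.
Fat energy = 15% × 2532.7764 = 379.9165 kcal.
Fat = 379.9165 ÷ 9 kcal/g = 42.2129 g.

42 g/day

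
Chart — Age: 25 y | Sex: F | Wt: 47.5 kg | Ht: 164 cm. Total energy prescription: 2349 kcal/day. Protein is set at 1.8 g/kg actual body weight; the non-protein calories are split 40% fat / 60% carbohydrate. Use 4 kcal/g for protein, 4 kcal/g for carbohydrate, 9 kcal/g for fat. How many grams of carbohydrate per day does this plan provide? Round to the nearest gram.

Protein = 1.8 × 47.5 = 85.5 g → 85.5 × 4 = 342 kcal.
Non-protein calories = 2349 − 342 = 2007 kcal.
Fat: 40% × 2007 = 802.8 kcal; carbohydrate: 1204.2 kcal.
Carbohydrate: 1204.2 kcal ÷ 4 kcal/g = 301.05 g.

301 g/day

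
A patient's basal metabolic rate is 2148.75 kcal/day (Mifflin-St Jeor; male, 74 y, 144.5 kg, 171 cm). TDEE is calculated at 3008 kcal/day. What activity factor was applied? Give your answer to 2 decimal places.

1.40

Activity factor = TEE ÷ BMR = 3008 ÷ 2148.75 = 1.4.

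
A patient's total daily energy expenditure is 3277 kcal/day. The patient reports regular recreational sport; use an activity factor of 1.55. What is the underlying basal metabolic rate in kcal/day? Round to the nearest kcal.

BMR = TEE ÷ activity factor = 3277 ÷ 1.55 = 2114.1935 kcal/day.

2114 kcal/day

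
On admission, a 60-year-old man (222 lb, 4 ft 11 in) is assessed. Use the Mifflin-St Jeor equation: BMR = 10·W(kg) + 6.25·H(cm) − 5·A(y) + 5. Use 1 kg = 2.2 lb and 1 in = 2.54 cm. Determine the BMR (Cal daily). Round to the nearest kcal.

Convert to metric: weight = 222 ÷ 2.2 = 100.9091 kg; height = (4×12 + 11) × 2.54 = 59 × 2.54 = 149.86 cm.
Mifflin-St Jeor (male): BMR = 10(100.9091) + 6.25(149.86) − 5(60) + 5 = 1009.0909 + 936.625 − 300 + 5 = 1650.7159 kcal/day.

1651 Cal daily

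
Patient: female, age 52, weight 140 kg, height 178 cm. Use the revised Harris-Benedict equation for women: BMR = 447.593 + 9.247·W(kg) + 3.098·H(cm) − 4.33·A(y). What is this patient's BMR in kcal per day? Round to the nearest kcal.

Harris-Benedict: BMR = 447.593 + 9.247(140) + 3.098(178) − 4.33(52) = 2068.457 kcal/day.

2068 kcal per day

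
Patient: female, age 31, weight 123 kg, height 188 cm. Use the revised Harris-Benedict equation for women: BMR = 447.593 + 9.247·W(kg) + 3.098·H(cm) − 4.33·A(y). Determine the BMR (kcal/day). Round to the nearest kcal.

Harris-Benedict: BMR = 447.593 + 9.247(123) + 3.098(188) − 4.33(31) = 2033.168 kcal/day.

2033 kcal/day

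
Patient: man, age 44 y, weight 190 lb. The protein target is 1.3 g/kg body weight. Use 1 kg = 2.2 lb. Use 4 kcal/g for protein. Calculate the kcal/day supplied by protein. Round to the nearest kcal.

449 kcal/day

Weight in kg = 190 ÷ 2.2 = 86.3636 kg.
Protein = 1.3 g/kg × 86.3636 kg = 112.2727 g/day.
Protein energy = 112.2727 g × 4 kcal/g = 449.0909 kcal/day.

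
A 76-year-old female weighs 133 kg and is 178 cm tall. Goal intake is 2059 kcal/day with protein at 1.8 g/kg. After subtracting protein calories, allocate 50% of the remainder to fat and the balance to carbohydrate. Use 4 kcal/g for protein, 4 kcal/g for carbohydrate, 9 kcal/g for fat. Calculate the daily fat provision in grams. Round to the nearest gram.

Protein = 1.8 × 133 = 239.4 g → 239.4 × 4 = 957.6 kcal.
Non-protein calories = 2059 − 957.6 = 1101.4 kcal.
Fat: 50% × 1101.4 = 550.7 kcal; carbohydrate: 550.7 kcal.
Fat: 550.7 kcal ÷ 9 kcal/g = 61.1889 g.

61 g/day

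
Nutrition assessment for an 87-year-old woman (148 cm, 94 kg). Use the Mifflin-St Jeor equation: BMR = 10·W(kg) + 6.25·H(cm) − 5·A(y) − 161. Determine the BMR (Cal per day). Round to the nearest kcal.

Mifflin-St Jeor (female): BMR = 10(94) + 6.25(148) − 5(87) − 161 = 940 + 925 − 435 − 161 = 1269 kcal/day.

1269 Cal per day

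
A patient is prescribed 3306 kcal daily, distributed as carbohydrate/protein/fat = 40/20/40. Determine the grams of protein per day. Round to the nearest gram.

165 g/day

Protein energy = 20% × 3306 = 661.2 kcal.
At 4 kcal/g: 661.2 ÷ 4 = 165.3 g.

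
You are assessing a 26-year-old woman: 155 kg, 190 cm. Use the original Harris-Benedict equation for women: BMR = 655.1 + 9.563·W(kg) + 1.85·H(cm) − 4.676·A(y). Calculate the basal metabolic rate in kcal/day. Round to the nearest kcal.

2367 kcal/day

Harris-Benedict: BMR = 655.1 + 9.563(155) + 1.85(190) − 4.676(26) = 2367.289 kcal/day.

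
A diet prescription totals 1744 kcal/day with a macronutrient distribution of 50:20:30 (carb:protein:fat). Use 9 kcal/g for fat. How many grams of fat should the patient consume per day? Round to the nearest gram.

Fat energy = 30% × 1744 = 523.2 kcal.
At 9 kcal/g: 523.2 ÷ 9 = 58.1333 g.

58 g/day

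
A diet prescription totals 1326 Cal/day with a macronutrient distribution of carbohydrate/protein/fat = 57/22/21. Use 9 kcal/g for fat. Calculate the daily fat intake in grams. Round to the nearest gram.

Fat energy = 21% × 1326 = 278.46 kcal.
At 9 kcal/g: 278.46 ÷ 9 = 30.94 g.

31 g/day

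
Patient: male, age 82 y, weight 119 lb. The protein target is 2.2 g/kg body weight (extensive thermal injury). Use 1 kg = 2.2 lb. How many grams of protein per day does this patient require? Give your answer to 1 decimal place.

Weight in kg = 119 ÷ 2.2 = 54.0909 kg.
Protein = 2.2 g/kg × 54.0909 kg = 119 g/day.

119.0 g/day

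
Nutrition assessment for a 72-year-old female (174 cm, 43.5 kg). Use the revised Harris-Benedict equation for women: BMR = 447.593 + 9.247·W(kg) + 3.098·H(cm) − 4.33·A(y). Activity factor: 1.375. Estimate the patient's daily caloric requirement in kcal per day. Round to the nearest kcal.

1481 kcal per day

Harris-Benedict: BMR = 447.593 + 9.247(43.5) + 3.098(174) − 4.33(72) = 1077.1295 kcal/day.
TEE = BMR × activity factor = 1077.1295 × 1.375 = 1481.0531 kcal/day.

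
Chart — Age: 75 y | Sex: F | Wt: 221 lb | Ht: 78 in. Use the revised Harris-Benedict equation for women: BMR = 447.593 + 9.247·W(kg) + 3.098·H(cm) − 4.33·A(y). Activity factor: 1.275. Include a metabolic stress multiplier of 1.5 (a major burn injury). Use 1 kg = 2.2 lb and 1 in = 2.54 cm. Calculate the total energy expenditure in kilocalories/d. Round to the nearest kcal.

3185 kilocalories/d

Convert to metric: weight = 221 ÷ 2.2 = 100.4545 kg; height = 78 × 2.54 = 198.12 cm.
Harris-Benedict: BMR = 447.593 + 9.247(100.4545) + 3.098(198.12) − 4.33(75) = 1665.5219 kcal/day.
TEE = BMR × activity factor = 1665.5219 × 1.275 = 2123.5405 kcal/day.
Apply stress factor: 2123.5405 × 1.5 = 3185.3107 kcal/day.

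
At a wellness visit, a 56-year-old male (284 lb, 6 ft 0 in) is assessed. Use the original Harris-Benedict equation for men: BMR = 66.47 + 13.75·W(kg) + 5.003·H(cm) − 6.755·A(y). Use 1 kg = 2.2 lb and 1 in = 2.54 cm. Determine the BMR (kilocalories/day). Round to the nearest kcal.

2378 kilocalories/day

Convert to metric: weight = 284 ÷ 2.2 = 129.0909 kg; height = (6×12 + 0) × 2.54 = 72 × 2.54 = 182.88 cm.
Harris-Benedict: BMR = 66.47 + 13.75(129.0909) + 5.003(182.88) − 6.755(56) = 2378.1386 kcal/day.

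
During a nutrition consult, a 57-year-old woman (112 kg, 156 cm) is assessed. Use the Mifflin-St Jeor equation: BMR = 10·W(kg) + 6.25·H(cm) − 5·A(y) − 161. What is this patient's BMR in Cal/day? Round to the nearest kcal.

1649 Cal/day

Mifflin-St Jeor (female): BMR = 10(112) + 6.25(156) − 5(57) − 161 = 1120 + 975 − 285 − 161 = 1649 kcal/day.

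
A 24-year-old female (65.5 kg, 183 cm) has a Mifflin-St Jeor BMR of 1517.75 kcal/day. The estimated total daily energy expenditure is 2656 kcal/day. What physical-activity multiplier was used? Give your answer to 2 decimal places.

Activity factor = TEE ÷ BMR = 2656 ÷ 1517.75 = 1.75.

1.75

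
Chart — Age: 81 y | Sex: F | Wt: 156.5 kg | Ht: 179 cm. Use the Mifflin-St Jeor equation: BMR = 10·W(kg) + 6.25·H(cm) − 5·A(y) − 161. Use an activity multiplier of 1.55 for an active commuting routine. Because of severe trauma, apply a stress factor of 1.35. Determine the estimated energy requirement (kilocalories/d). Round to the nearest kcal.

Mifflin-St Jeor (female): BMR = 10(156.5) + 6.25(179) − 5(81) − 161 = 1565 + 1118.75 − 405 − 161 = 2117.75 kcal/day.
TEE = BMR × activity factor = 2117.75 × 1.55 = 3282.5125 kcal/day.
Apply stress factor: 3282.5125 × 1.35 = 4431.3919 kcal/day.

4431 kilocalories/d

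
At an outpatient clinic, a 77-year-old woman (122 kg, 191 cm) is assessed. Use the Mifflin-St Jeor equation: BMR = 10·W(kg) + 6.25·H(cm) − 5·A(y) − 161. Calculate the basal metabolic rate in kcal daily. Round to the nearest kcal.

Mifflin-St Jeor (female): BMR = 10(122) + 6.25(191) − 5(77) − 161 = 1220 + 1193.75 − 385 − 161 = 1867.75 kcal/day.

1868 kcal daily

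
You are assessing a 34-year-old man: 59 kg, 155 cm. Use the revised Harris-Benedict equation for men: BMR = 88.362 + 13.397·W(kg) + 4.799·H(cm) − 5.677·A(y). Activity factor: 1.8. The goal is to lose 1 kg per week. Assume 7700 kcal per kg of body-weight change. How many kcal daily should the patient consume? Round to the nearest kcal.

Harris-Benedict: BMR = 88.362 + 13.397(59) + 4.799(155) − 5.677(34) = 1429.612 kcal/day.
TEE = 1429.612 × 1.8 = 2573.3016 kcal/day.
Required daily deficit = 1 × 7700 ÷ 7 = 1100 kcal/day.
Target intake = 2573.3016 − 1100 = 1473.3016 kcal/day.

1473 kcal daily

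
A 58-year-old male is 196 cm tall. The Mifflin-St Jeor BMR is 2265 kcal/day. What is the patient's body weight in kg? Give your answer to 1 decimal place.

132.5 kg

2265 = 10·W + 6.25(196) − 5(58) + 5
10·W = 2265 − 940 = 1325, so W = 132.5 kg.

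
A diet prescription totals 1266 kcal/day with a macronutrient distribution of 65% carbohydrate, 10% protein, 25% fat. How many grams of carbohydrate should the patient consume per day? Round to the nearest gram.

Carbohydrate energy = 65% × 1266 = 822.9 kcal.
At 4 kcal/g: 822.9 ÷ 4 = 205.725 g.

206 g/day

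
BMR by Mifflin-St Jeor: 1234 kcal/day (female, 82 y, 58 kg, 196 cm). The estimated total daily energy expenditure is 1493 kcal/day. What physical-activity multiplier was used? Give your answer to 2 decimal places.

Activity factor = TEE ÷ BMR = 1493 ÷ 1234 = 1.21.

1.21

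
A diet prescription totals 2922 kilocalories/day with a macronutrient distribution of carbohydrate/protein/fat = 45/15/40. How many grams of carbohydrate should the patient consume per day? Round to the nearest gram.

329 g/day

Carbohydrate energy = 45% × 2922 = 1314.9 kcal.
At 4 kcal/g: 1314.9 ÷ 4 = 328.725 g.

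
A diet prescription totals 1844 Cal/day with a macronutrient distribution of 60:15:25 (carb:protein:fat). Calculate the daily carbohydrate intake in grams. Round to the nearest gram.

Carbohydrate energy = 60% × 1844 = 1106.4 kcal.
At 4 kcal/g: 1106.4 ÷ 4 = 276.6 g.

277 g/day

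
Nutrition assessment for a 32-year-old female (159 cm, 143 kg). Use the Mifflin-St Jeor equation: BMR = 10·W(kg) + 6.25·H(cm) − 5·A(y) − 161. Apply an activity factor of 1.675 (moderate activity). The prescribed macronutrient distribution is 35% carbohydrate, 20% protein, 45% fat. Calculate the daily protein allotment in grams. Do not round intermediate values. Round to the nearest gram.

176 g/day

Mifflin-St Jeor (female): BMR = 10(143) + 6.25(159) − 5(32) − 161 = 1430 + 993.75 − 160 − 161 = 2102.75 kcal/day.
TEE = 2102.75 × 1.675 = 3522.1063 kcal/day.
Protein energy = 20% × 3522.1063 = 704.4213 kcal.
Protein = 704.4213 ÷ 4 kcal/g = 176.1053 g.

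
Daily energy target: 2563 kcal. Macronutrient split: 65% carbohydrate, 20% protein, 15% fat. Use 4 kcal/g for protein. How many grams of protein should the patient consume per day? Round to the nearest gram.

128 g/day

Protein energy = 20% × 2563 = 512.6 kcal.
At 4 kcal/g: 512.6 ÷ 4 = 128.15 g.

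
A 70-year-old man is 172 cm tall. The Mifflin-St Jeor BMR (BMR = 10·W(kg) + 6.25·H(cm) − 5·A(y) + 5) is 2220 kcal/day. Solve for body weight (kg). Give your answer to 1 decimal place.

2220 = 10·W + 6.25(172) − 5(70) + 5
10·W = 2220 − 730 = 1490, so W = 149 kg.

149.0 kg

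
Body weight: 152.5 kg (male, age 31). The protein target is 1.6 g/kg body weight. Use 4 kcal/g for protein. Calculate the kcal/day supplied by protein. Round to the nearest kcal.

976 kcal/day

Protein = 1.6 g/kg × 152.5 kg = 244 g/day.
Protein energy = 244 g × 4 kcal/g = 976 kcal/day.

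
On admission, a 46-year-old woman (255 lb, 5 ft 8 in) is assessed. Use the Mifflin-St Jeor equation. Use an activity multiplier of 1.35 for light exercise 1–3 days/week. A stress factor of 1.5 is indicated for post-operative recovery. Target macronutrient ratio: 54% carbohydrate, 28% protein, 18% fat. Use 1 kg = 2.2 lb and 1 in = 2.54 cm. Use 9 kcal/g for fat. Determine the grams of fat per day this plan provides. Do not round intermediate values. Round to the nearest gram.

75 g/day

Convert to metric: weight = 255 ÷ 2.2 = 115.9091 kg; height = (5×12 + 8) × 2.54 = 68 × 2.54 = 172.72 cm.
Mifflin-St Jeor (female): BMR = 10(115.9091) + 6.25(172.72) − 5(46) − 161 = 1159.0909 + 1079.5 − 230 − 161 = 1847.5909 kcal/day.
TEE = 1847.5909 × 1.35 = 2494.2477 kcal/day.
With stress factor 1.5: 2494.2477 × 1.5 = 3741.3716 kcal/day.
Fat energy = 18% × 3741.3716 = 673.4469 kcal.
Fat = 673.4469 ÷ 9 kcal/g = 74.8274 g.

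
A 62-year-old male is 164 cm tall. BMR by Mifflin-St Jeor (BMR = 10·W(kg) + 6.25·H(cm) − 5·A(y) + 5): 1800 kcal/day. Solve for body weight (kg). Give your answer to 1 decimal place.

1800 = 10·W + 6.25(164) − 5(62) + 5
10·W = 1800 − 720 = 1080, so W = 108 kg.

108.0 kg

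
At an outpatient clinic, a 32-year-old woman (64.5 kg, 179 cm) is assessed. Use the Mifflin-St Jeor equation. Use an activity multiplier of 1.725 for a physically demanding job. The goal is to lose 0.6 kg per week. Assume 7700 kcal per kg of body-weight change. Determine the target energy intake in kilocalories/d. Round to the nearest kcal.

Mifflin-St Jeor (female): BMR = 10(64.5) + 6.25(179) − 5(32) − 161 = 645 + 1118.75 − 160 − 161 = 1442.75 kcal/day.
TEE = 1442.75 × 1.725 = 2488.7438 kcal/day.
Required daily deficit = 0.6 × 7700 ÷ 7 = 660 kcal/day.
Target intake = 2488.7438 − 660 = 1828.7438 kcal/day.

1829 kilocalories/d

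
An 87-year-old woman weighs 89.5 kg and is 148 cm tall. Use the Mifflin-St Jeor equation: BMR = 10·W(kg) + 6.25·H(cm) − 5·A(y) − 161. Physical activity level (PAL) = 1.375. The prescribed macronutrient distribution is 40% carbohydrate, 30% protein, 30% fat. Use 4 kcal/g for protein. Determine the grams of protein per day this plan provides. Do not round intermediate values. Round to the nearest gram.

Mifflin-St Jeor (female): BMR = 10(89.5) + 6.25(148) − 5(87) − 161 = 895 + 925 − 435 − 161 = 1224 kcal/day.
TEE = 1224 × 1.375 = 1683 kcal/day.
Protein energy = 30% × 1683 = 504.9 kcal.
Protein = 504.9 ÷ 4 kcal/g = 126.225 g.

126 g/day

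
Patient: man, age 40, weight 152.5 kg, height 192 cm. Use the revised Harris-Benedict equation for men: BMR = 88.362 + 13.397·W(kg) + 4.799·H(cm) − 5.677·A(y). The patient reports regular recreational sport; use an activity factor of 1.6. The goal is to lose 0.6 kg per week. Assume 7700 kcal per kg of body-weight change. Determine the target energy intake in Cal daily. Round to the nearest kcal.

3861 Cal daily

Harris-Benedict: BMR = 88.362 + 13.397(152.5) + 4.799(192) − 5.677(40) = 2825.7325 kcal/day.
TEE = 2825.7325 × 1.6 = 4521.172 kcal/day.
Required daily deficit = 0.6 × 7700 ÷ 7 = 660 kcal/day.
Target intake = 4521.172 − 660 = 3861.172 kcal/day.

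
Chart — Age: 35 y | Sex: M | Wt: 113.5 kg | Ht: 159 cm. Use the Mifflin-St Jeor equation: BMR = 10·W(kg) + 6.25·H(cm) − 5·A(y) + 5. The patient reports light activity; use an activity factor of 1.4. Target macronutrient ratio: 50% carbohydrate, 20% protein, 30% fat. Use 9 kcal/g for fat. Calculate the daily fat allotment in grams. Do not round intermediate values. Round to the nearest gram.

91 g/day

Mifflin-St Jeor (male): BMR = 10(113.5) + 6.25(159) − 5(35) + 5 = 1135 + 993.75 − 175 + 5 = 1958.75 kcal/day.
TEE = 1958.75 × 1.4 = 2742.25 kcal/day.
Fat energy = 30% × 2742.25 = 822.675 kcal.
Fat = 822.675 ÷ 9 kcal/g = 91.4083 g.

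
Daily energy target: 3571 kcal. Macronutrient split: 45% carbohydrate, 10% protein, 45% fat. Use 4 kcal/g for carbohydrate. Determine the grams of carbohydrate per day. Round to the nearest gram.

402 g/day

Carbohydrate energy = 45% × 3571 = 1606.95 kcal.
At 4 kcal/g: 1606.95 ÷ 4 = 401.7375 g.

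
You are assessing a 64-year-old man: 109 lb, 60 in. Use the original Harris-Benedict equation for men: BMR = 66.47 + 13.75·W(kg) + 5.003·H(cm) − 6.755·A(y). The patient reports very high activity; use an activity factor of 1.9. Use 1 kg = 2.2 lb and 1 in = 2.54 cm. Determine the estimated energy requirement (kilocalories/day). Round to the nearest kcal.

Convert to metric: weight = 109 ÷ 2.2 = 49.5455 kg; height = 60 × 2.54 = 152.4 cm.
Harris-Benedict: BMR = 66.47 + 13.75(49.5455) + 5.003(152.4) − 6.755(64) = 1077.8572 kcal/day.
TEE = BMR × activity factor = 1077.8572 × 1.9 = 2047.9287 kcal/day.

2048 kilocalories/day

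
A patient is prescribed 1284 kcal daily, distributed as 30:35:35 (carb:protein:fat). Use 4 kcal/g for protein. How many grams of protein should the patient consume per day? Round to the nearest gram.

112 g/day

Protein energy = 35% × 1284 = 449.4 kcal.
At 4 kcal/g: 449.4 ÷ 4 = 112.35 g.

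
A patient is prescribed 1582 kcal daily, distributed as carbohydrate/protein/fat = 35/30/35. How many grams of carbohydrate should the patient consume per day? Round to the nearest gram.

138 g/day

Carbohydrate energy = 35% × 1582 = 553.7 kcal.
At 4 kcal/g: 553.7 ÷ 4 = 138.425 g.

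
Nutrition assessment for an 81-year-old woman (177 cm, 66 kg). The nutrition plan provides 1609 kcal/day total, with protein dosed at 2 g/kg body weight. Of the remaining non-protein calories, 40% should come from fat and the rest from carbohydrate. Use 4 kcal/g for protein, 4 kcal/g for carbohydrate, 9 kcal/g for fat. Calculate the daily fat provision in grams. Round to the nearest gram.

48 g/day

Protein = 2 × 66 = 132 g → 132 × 4 = 528 kcal.
Non-protein calories = 1609 − 528 = 1081 kcal.
Fat: 40% × 1081 = 432.4 kcal; carbohydrate: 648.6 kcal.
Fat: 432.4 kcal ÷ 9 kcal/g = 48.0444 g.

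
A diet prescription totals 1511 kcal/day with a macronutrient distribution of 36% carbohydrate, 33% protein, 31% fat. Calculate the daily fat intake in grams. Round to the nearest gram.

52 g/day

Fat energy = 31% × 1511 = 468.41 kcal.
At 9 kcal/g: 468.41 ÷ 9 = 52.0456 g.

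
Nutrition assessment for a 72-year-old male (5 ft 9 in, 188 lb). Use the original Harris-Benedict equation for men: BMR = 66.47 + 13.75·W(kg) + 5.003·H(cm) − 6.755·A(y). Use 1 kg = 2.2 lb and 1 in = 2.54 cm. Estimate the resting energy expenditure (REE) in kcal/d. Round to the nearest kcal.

Convert to metric: weight = 188 ÷ 2.2 = 85.4545 kg; height = (5×12 + 9) × 2.54 = 69 × 2.54 = 175.26 cm.
Harris-Benedict: BMR = 66.47 + 13.75(85.4545) + 5.003(175.26) − 6.755(72) = 1631.9358 kcal/day.

1632 kcal/d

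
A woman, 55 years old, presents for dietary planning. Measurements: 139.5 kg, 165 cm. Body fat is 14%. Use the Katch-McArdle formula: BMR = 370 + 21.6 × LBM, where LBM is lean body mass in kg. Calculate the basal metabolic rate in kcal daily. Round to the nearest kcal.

2961 kcal daily

LBM = 139.5 × (1 − 0.14) = 119.97 kg. Katch-McArdle: BMR = 370 + 21.6 × 119.97 = 2961.352 kcal/day.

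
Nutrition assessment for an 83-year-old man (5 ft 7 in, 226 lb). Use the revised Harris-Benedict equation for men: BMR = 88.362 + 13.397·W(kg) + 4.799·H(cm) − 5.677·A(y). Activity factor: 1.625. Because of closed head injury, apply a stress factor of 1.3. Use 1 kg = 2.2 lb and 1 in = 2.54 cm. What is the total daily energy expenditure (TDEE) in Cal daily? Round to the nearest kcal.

Convert to metric: weight = 226 ÷ 2.2 = 102.7273 kg; height = (5×12 + 7) × 2.54 = 67 × 2.54 = 170.18 cm.
Harris-Benedict: BMR = 88.362 + 13.397(102.7273) + 4.799(170.18) − 5.677(83) = 1810.1021 kcal/day.
TEE = BMR × activity factor = 1810.1021 × 1.625 = 2941.4159 kcal/day.
Apply stress factor: 2941.4159 × 1.3 = 3823.8407 kcal/day.

3824 Cal daily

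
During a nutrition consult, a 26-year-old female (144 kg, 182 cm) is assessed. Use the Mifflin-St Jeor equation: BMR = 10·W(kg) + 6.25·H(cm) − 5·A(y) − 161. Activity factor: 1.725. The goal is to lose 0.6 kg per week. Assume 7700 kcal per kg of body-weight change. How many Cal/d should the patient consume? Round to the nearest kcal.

Mifflin-St Jeor (female): BMR = 10(144) + 6.25(182) − 5(26) − 161 = 1440 + 1137.5 − 130 − 161 = 2286.5 kcal/day.
TEE = 2286.5 × 1.725 = 3944.2125 kcal/day.
Required daily deficit = 0.6 × 7700 ÷ 7 = 660 kcal/day.
Target intake = 3944.2125 − 660 = 3284.2125 kcal/day.

3284 Cal/d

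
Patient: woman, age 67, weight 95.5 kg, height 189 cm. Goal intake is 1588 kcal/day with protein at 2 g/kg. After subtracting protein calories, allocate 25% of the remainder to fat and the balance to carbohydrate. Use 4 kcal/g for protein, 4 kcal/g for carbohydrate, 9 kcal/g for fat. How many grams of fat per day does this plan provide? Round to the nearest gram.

Protein = 2 × 95.5 = 191 g → 191 × 4 = 764 kcal.
Non-protein calories = 1588 − 764 = 824 kcal.
Fat: 25% × 824 = 206 kcal; carbohydrate: 618 kcal.
Fat: 206 kcal ÷ 9 kcal/g = 22.8889 g.

23 g/day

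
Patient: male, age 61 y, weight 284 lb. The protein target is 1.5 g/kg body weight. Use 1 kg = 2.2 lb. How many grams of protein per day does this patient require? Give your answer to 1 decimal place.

193.6 g/day

Weight in kg = 284 ÷ 2.2 = 129.0909 kg.
Protein = 1.5 g/kg × 129.0909 kg = 193.6364 g/day.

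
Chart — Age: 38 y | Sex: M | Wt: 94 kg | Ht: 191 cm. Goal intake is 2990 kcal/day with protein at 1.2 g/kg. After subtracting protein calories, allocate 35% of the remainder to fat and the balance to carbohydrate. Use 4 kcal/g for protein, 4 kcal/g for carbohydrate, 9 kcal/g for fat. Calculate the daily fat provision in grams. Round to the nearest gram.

99 g/day

Protein = 1.2 × 94 = 112.8 g → 112.8 × 4 = 451.2 kcal.
Non-protein calories = 2990 − 451.2 = 2538.8 kcal.
Fat: 35% × 2538.8 = 888.58 kcal; carbohydrate: 1650.22 kcal.
Fat: 888.58 kcal ÷ 9 kcal/g = 98.7311 g.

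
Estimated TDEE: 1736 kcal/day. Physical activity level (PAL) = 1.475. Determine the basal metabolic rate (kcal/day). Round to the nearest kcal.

1177 kcal/day

BMR = TEE ÷ activity factor = 1736 ÷ 1.475 = 1176.9492 kcal/day.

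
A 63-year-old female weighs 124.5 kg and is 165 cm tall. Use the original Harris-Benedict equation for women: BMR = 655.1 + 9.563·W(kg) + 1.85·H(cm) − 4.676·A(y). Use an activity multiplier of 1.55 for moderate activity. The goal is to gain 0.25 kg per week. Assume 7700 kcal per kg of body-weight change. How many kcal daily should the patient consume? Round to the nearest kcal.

Harris-Benedict: BMR = 655.1 + 9.563(124.5) + 1.85(165) − 4.676(63) = 1856.3555 kcal/day.
TEE = 1856.3555 × 1.55 = 2877.351 kcal/day.
Required daily surplus = 0.25 × 7700 ÷ 7 = 275 kcal/day.
Target intake = 2877.351 + 275 = 3152.351 kcal/day.

3152 kcal daily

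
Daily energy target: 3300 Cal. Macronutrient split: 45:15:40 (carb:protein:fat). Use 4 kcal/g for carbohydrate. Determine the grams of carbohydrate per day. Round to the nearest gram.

371 g/day

Carbohydrate energy = 45% × 3300 = 1485 kcal.
At 4 kcal/g: 1485 ÷ 4 = 371.25 g.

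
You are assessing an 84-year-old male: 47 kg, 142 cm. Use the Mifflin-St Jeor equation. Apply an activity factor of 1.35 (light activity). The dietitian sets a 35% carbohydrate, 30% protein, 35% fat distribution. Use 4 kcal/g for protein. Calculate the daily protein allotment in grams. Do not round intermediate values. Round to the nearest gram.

Mifflin-St Jeor (male): BMR = 10(47) + 6.25(142) − 5(84) + 5 = 470 + 887.5 − 420 + 5 = 942.5 kcal/day.
TEE = 942.5 × 1.35 = 1272.375 kcal/day.
Protein energy = 30% × 1272.375 = 381.7125 kcal.
Protein = 381.7125 ÷ 4 kcal/g = 95.4281 g.

95 g/day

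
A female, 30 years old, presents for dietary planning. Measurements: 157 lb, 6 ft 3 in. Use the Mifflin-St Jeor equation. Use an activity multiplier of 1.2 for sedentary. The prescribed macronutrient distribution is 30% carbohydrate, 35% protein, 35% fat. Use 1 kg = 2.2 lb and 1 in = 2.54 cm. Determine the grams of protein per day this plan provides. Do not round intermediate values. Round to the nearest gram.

167 g/day

Convert to metric: weight = 157 ÷ 2.2 = 71.3636 kg; height = (6×12 + 3) × 2.54 = 75 × 2.54 = 190.5 cm.
Mifflin-St Jeor (female): BMR = 10(71.3636) + 6.25(190.5) − 5(30) − 161 = 713.6364 + 1190.625 − 150 − 161 = 1593.2614 kcal/day.
TEE = 1593.2614 × 1.2 = 1911.9136 kcal/day.
Protein energy = 35% × 1911.9136 = 669.1698 kcal.
Protein = 669.1698 ÷ 4 kcal/g = 167.2924 g.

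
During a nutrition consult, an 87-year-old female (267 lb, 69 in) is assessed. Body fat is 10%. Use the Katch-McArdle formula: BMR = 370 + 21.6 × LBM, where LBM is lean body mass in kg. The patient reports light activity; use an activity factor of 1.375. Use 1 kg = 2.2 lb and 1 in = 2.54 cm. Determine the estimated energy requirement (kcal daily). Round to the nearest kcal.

3753 kcal daily

Convert to metric: weight = 267 ÷ 2.2 = 121.3636 kg; height = 69 × 2.54 = 175.26 cm.
LBM = 121.3636 × (1 − 0.1) = 109.2273 kg. Katch-McArdle: BMR = 370 + 21.6 × 109.2273 = 2729.3091 kcal/day.
TEE = BMR × activity factor = 2729.3091 × 1.375 = 3752.8 kcal/day.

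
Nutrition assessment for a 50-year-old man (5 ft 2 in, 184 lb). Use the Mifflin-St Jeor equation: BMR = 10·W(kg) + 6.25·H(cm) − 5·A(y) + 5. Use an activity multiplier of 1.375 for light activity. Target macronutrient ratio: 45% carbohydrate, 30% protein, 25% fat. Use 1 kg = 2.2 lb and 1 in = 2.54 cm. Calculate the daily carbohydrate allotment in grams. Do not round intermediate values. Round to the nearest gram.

Convert to metric: weight = 184 ÷ 2.2 = 83.6364 kg; height = (5×12 + 2) × 2.54 = 62 × 2.54 = 157.48 cm.
Mifflin-St Jeor (male): BMR = 10(83.6364) + 6.25(157.48) − 5(50) + 5 = 836.3636 + 984.25 − 250 + 5 = 1575.6136 kcal/day.
TEE = 1575.6136 × 1.375 = 2166.4688 kcal/day.
Carbohydrate energy = 45% × 2166.4688 = 974.9109 kcal.
Carbohydrate = 974.9109 ÷ 4 kcal/g = 243.7277 g.

244 g/day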